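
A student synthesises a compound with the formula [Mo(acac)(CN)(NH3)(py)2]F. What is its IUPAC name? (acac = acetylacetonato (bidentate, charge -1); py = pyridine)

(acetylacetonato)amminecyanobis(pyridine)molybdenum(III) fluoride

The 1 fluoride counter-ion carries a total charge of -1, so each complex ion is 1+.
Ligand charges: 1×acetylacetonato (-1 each), 2×pyridine (neutral), 1×ammine (neutral), 1×cyano (-1 each); total -2. So Mo + (-2) = 1+, giving Mo = +3.
Ligands are named alphabetically: acetylacetonato before ammine before cyano before pyridine.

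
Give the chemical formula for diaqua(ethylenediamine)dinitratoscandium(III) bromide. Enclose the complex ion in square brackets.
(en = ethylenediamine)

Ligands: 1 ethylenediamine (en, neutral), 2 nitrato (NO3, -1), 2 aqua (H2O, neutral). Ligand charge sum = -2.
With Sc in oxidation state +3, the complex ion is [Sc...]^1+.
Charge balance with bromide (-1) requires 1 complex ion per 1 bromide.

[Sc(en)(H2O)2(NO3)2]Br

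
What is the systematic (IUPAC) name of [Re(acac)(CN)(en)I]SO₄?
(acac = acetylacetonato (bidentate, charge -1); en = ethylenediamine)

The 1 sulfate counter-ion carries a total charge of -2, so each complex ion is 2+.
Ligand charges: 1×cyano (-1 each), 1×acetylacetonato (-1 each), 1×ethylenediamine (neutral), 1×iodo (-1 each); total -3. So Re + (-3) = 2+, giving Re = +5.
Ligands are named alphabetically: acetylacetonato before cyano before ethylenediamine before iodo.

(acetylacetonato)cyano(ethylenediamine)iodorhenium(V) sulfate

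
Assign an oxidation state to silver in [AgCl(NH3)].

No counter-ion: the bracketed complex is neutral.
Ligand charges: 1×Cl = -1; 1×NH3 neutral; sum -1.
Ag + (-1) = 0 ⇒ Ag is +1.

+1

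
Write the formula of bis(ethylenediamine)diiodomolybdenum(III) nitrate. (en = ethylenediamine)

Ligands: 2 ethylenediamine (en, neutral), 2 iodo (I, -1). Ligand charge sum = -2.
With Mo in oxidation state +3, the complex ion is [Mo...]^1+.
Charge balance with nitrate (-1) requires 1 complex ion per 1 nitrate.

[Mo(en)2I2]NO3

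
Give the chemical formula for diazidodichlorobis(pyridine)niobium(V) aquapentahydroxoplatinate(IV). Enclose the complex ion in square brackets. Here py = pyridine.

Cation [Nb…]: ligand charges -4, Nb(V) ⇒ ion charge 1+.
Anion [Pt…]: ligand charges -5, Pt(IV) ⇒ ion charge 1−.
One 1+ cation balances one 1− anion.

[NbCl2(N3)2(py)2][Pt(H2O)(OH)5]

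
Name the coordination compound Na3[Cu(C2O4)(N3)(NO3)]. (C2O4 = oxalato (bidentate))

The 3 sodium counter-ions carry a total charge of +3, so each complex ion is 3−.
Ligand charges: 1×nitrato (-1 each), 1×azido (-1 each), 1×oxalato (-2 each); total -4. So Cu + (-4) = 3−, giving Cu = +1.
The complex ion is anionic, so copper takes the -ate form cuprate(I).

sodium azidonitratooxalatocuprate(I)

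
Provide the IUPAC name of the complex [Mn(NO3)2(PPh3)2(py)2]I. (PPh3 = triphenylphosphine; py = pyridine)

The 1 iodide counter-ion carries a total charge of -1, so each complex ion is 1+.
Ligand charges: 2×nitrato (-1 each), 2×triphenylphosphine (neutral), 2×pyridine (neutral); total -2. So Mn + (-2) = 1+, giving Mn = +3.
Ligands are named alphabetically: nitrato before pyridine before triphenylphosphine.

dinitratobis(pyridine)bis(triphenylphosphine)manganese(III) iodide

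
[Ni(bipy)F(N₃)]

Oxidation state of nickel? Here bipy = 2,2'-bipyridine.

+2

No counter-ion: the bracketed complex is neutral.
Ligand charges: 1×F = -1; 1×bipy neutral; 1×N3 = -1; sum -2.
Ni + (-2) = 0 ⇒ Ni is +2.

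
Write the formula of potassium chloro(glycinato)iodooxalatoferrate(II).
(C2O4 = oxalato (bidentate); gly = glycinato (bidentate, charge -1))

Ligands: 1 oxalato (C2O4, -2), 1 chloro (Cl, -1), 1 iodo (I, -1), 1 glycinato (gly, -1). Ligand charge sum = -5.
With Fe in oxidation state +2, the complex ion is [Fe...]^3−.
Charge balance with potassium (+1) requires 1 complex ion per 3 potassium.

K3[Fe(C2O4)Cl(gly)I]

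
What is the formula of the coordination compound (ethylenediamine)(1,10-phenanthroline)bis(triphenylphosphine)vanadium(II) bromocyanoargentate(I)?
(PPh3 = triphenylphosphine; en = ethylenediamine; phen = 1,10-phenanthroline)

Cation [V…]: ligand charges 0, V(II) ⇒ ion charge 2+.
Anion [Ag…]: ligand charges -2, Ag(I) ⇒ ion charge 1−.

[V(en)(phen)(PPh3)2][AgBr(CN)]2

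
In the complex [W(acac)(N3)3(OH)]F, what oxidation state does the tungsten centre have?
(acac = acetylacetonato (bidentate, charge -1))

1 fluoride outside the brackets (-1 each) → the complex ion is 1+.
Ligand charges: 1×acac = -1; 3×N3 = -3; 1×OH = -1; sum -5.
W + (-5) = 1+ ⇒ W is +6.

+6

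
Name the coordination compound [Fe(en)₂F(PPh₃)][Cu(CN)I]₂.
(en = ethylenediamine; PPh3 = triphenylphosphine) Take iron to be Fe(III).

Fe is given as +3; the cation's ligand charges sum to -1, so the complex cation is 2+.
With 2 anions per cation, each anion must be 2/2 = 1−.
Anion: ligand charges sum to -2; for the ion to be 1−, Cu = +1.

bis(ethylenediamine)fluoro(triphenylphosphine)iron(III) cyanoiodocuprate(I)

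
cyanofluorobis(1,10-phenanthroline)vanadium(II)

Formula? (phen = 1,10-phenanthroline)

[V(CN)F(phen)2]

Ligands: 2 1,10-phenanthroline (phen, neutral), 1 cyano (CN, -1), 1 fluoro (F, -1). Ligand charge sum = -2.
With V in oxidation state +2, the complex ion is [V...].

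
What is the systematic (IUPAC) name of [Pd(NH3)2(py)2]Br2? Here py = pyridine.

The 2 bromide counter-ions carry a total charge of -2, so each complex ion is 2+.
Ligand charges: 2×ammine (neutral), 2×pyridine (neutral); total 0. So Pd + (0) = 2+, giving Pd = +2.
Ligands are named alphabetically: ammine before pyridine.

diamminebis(pyridine)palladium(II) bromide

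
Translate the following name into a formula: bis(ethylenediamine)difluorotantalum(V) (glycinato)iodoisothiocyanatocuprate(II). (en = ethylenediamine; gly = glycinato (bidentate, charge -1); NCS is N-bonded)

Cation [Ta…]: ligand charges -2, Ta(V) ⇒ ion charge 3+.
Anion [Cu…]: ligand charges -3, Cu(II) ⇒ ion charge 1−.

[Ta(en)2F2][Cu(gly)I(NCS)]3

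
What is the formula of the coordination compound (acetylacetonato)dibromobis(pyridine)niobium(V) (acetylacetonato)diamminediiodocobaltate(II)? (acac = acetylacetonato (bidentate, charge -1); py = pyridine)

[Nb(acac)Br2(py)2][Co(acac)I2(NH3)2]2

Cation [Nb…]: ligand charges -3, Nb(V) ⇒ ion charge 2+.
Anion [Co…]: ligand charges -3, Co(II) ⇒ ion charge 1−.
One 2+ cation requires 2 of the 1− anion.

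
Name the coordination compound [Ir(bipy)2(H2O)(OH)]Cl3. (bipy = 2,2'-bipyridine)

aquabis(2,2'-bipyridine)hydroxoiridium(IV) chloride

The 3 chloride counter-ions carry a total charge of -3, so each complex ion is 3+.
Ligand charges: 1×hydroxo (-1 each), 2×2,2'-bipyridine (neutral), 1×aqua (neutral); total -1. So Ir + (-1) = 3+, giving Ir = +4.
Ligands are named alphabetically: aqua before bipyridine before hydroxo.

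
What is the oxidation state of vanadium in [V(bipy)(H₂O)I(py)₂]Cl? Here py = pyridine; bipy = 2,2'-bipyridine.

1 chloride outside the brackets (-1 each) → the complex ion is 1+.
Ligand charges: 1×H2O neutral; 2×py neutral; 1×I = -1; 1×bipy neutral; sum -1.
V + (-1) = 1+ ⇒ V is +2.

+2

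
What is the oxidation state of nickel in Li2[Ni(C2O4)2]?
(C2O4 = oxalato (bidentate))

+2

2 lithium outside the brackets (+1 each) → the complex ion is 2−.
Ligand charges: 2×C2O4 = -4; sum -4.
Ni + (-4) = 2− ⇒ Ni is +2.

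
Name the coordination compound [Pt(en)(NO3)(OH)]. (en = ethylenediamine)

(ethylenediamine)hydroxonitratoplatinum(II)

There is no counter-ion, so the complex is neutral overall.
Ligand charges: 1×hydroxo (-1 each), 1×nitrato (-1 each), 1×ethylenediamine (neutral); total -2. So Pt + (-2) = 0, giving Pt = +2.
Ligands are named alphabetically: ethylenediamine before hydroxo before nitrato.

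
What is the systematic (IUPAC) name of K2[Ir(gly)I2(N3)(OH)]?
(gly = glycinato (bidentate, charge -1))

The 2 potassium counter-ions carry a total charge of +2, so each complex ion is 2−.
Ligand charges: 2×iodo (-1 each), 1×hydroxo (-1 each), 1×glycinato (-1 each), 1×azido (-1 each); total -5. So Ir + (-5) = 2−, giving Ir = +3.
Ligands are named alphabetically: azido before glycinato before hydroxo before iodo.
The complex ion is anionic, so iridium takes the -ate form iridate(III).

potassium azido(glycinato)hydroxodiiodoiridate(III)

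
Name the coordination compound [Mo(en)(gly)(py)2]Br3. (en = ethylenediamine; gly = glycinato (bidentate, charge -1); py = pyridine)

(ethylenediamine)(glycinato)bis(pyridine)molybdenum(IV) bromide

The 3 bromide counter-ions carry a total charge of -3, so each complex ion is 3+.
Ligand charges: 1×ethylenediamine (neutral), 1×glycinato (-1 each), 2×pyridine (neutral); total -1. So Mo + (-1) = 3+, giving Mo = +4.
Ligands are named alphabetically: ethylenediamine before glycinato before pyridine.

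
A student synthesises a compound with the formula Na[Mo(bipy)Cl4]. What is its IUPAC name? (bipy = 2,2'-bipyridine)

The 1 sodium counter-ion carries a total charge of +1, so each complex ion is 1−.
Ligand charges: 4×chloro (-1 each), 1×2,2'-bipyridine (neutral); total -4. So Mo + (-4) = 1−, giving Mo = +3.
The complex ion is anionic, so molybdenum takes the -ate form molybdate(III).

sodium (2,2'-bipyridine)tetrachloromolybdate(III)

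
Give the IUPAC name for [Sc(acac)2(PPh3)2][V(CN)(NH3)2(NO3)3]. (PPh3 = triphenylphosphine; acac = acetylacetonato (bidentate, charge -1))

bis(acetylacetonato)bis(triphenylphosphine)scandium(III) diamminecyanotrinitratovanadate(III)

Both ions are complex: the cation is named first with the plain metal name, the anion second with the -ate form; each ion's ligands are alphabetised independently.
Scandium is always +3 in its complexes; the cation's ligand charges sum to -2, so the complex cation is 1+.
A 1:1 salt means the anion carries the equal and opposite charge, 1−.
Anion: ligand charges sum to -4; for the ion to be 1−, V = +3.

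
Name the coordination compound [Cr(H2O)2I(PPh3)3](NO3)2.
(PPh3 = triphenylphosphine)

The 2 nitrate counter-ions carry a total charge of -2, so each complex ion is 2+.
Ligand charges: 2×aqua (neutral), 1×iodo (-1 each), 3×triphenylphosphine (neutral); total -1. So Cr + (-1) = 2+, giving Cr = +3.
Ligands are named alphabetically: aqua before iodo before triphenylphosphine.

diaquaiodotris(triphenylphosphine)chromium(III) nitrate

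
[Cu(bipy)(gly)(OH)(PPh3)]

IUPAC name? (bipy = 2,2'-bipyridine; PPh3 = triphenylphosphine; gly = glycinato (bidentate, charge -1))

There is no counter-ion, so the complex is neutral overall.
Ligand charges: 1×2,2'-bipyridine (neutral), 1×triphenylphosphine (neutral), 1×glycinato (-1 each), 1×hydroxo (-1 each); total -2. So Cu + (-2) = 0, giving Cu = +2.
Ligands are named alphabetically: bipyridine before glycinato before hydroxo before triphenylphosphine.

(2,2'-bipyridine)(glycinato)hydroxo(triphenylphosphine)copper(II)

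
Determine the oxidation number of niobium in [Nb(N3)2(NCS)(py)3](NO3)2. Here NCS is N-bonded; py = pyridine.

+5

2 nitrate outside the brackets (-1 each) → the complex ion is 2+.
Ligand charges: 1×NCS = -1; 3×py neutral; 2×N3 = -2; sum -3.
Nb + (-3) = 2+ ⇒ Nb is +5.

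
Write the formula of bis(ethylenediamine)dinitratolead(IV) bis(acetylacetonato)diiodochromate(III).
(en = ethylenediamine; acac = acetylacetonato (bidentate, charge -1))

[Pb(en)2(NO3)2][Cr(acac)2I2]2

Cation [Pb…]: ligand charges -2, Pb(IV) ⇒ ion charge 2+.
Anion [Cr…]: ligand charges -4, Cr(III) ⇒ ion charge 1−.
One 2+ cation requires 2 of the 1− anion.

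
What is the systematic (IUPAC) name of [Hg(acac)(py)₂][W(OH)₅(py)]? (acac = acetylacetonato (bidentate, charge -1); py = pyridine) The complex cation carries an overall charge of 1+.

Both ions are complex: the cation is named first with the plain metal name, the anion second with the -ate form; each ion's ligands are alphabetised independently.
The complex cation is given as 1+; its ligand charges sum to -1, so Hg = +2.
A 1:1 salt means the anion carries the equal and opposite charge, 1−.
Anion: ligand charges sum to -5; for the ion to be 1−, W = +4.

(acetylacetonato)bis(pyridine)mercury(II) pentahydroxo(pyridine)tungstate(IV)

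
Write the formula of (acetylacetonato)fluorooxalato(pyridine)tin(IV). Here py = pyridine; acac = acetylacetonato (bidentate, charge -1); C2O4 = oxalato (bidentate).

[Sn(acac)(C2O4)F(py)]

Ligands: 1 pyridine (py, neutral), 1 acetylacetonato (acac, -1), 1 fluoro (F, -1), 1 oxalato (C2O4, -2). Ligand charge sum = -4.
With Sn in oxidation state +4, the complex ion is [Sn...].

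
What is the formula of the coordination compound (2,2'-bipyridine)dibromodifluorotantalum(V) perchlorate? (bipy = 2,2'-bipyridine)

Ligands: 2 bromo (Br, -1), 2 fluoro (F, -1), 1 2,2'-bipyridine (bipy, neutral). Ligand charge sum = -4.
Charge balance with perchlorate (-1) requires 1 complex ion per 1 perchlorate.

[Ta(bipy)Br2F2]ClO4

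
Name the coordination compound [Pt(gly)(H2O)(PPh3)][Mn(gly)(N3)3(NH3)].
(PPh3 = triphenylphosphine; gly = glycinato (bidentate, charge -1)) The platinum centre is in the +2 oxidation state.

Both ions are complex: the cation is named first with the plain metal name, the anion second with the -ate form; each ion's ligands are alphabetised independently.
Pt is given as +2; the cation's ligand charges sum to -1, so the complex cation is 1+.
A 1:1 salt means the anion carries the equal and opposite charge, 1−.
Anion: ligand charges sum to -4; for the ion to be 1−, Mn = +3.

aqua(glycinato)(triphenylphosphine)platinum(II) amminetriazido(glycinato)manganate(III)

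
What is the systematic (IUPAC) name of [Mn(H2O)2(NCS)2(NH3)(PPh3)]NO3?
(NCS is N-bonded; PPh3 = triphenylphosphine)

amminediaquadiisothiocyanato(triphenylphosphine)manganese(III) nitrate

The 1 nitrate counter-ion carries a total charge of -1, so each complex ion is 1+.
Ligand charges: 2×isothiocyanato (-1 each), 1×triphenylphosphine (neutral), 2×aqua (neutral), 1×ammine (neutral); total -2. So Mn + (-2) = 1+, giving Mn = +3.
Ligands are named alphabetically: ammine before aqua before isothiocyanato before triphenylphosphine.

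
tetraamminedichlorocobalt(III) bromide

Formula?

Ligands: 4 ammine (NH3, neutral), 2 chloro (Cl, -1). Ligand charge sum = -2.
Charge balance with bromide (-1) requires 1 complex ion per 1 bromide.

[CoCl2(NH3)4]Br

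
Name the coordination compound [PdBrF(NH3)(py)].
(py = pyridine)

amminebromofluoro(pyridine)palladium(II)

There is no counter-ion, so the complex is neutral overall.
Ligand charges: 1×pyridine (neutral), 1×fluoro (-1 each), 1×bromo (-1 each), 1×ammine (neutral); total -2. So Pd + (-2) = 0, giving Pd = +2.
Ligands are named alphabetically: ammine before bromo before fluoro before pyridine.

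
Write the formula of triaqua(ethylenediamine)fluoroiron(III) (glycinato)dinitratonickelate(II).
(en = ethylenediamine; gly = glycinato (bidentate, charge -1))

Cation [Fe…]: ligand charges -1, Fe(III) ⇒ ion charge 2+.
Anion [Ni…]: ligand charges -3, Ni(II) ⇒ ion charge 1−.
One 2+ cation requires 2 of the 1− anion.

[Fe(en)F(H2O)3][Ni(gly)(NO3)2]2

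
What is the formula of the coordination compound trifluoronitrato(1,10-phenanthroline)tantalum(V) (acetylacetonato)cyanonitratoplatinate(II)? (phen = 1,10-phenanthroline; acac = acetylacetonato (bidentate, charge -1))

Cation [Ta…]: ligand charges -4, Ta(V) ⇒ ion charge 1+.
Anion [Pt…]: ligand charges -3, Pt(II) ⇒ ion charge 1−.
One 1+ cation balances one 1− anion.

[TaF3(NO3)(phen)][Pt(acac)(CN)(NO3)]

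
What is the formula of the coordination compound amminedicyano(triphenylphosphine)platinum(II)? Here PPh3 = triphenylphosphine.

[Pt(CN)2(NH3)(PPh3)]

Ligands: 1 triphenylphosphine (PPh3, neutral), 2 cyano (CN, -1), 1 ammine (NH3, neutral). Ligand charge sum = -2.
With Pt in oxidation state +2, the complex ion is [Pt...].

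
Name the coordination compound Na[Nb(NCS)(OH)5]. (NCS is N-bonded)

sodium pentahydroxoisothiocyanatoniobate(V)

The 1 sodium counter-ion carries a total charge of +1, so each complex ion is 1−.
Ligand charges: 5×hydroxo (-1 each), 1×isothiocyanato (-1 each); total -6. So Nb + (-6) = 1−, giving Nb = +5.
The complex ion is anionic, so niobium takes the -ate form niobate(V).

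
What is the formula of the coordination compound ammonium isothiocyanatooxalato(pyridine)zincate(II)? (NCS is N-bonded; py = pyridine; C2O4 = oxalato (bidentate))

Ligands: 1 isothiocyanato (NCS, -1), 1 pyridine (py, neutral), 1 oxalato (C2O4, -2). Ligand charge sum = -3.
With Zn in oxidation state +2, the complex ion is [Zn...]^1−.
Charge balance with ammonium (+1) requires 1 complex ion per 1 ammonium.

NH4[Zn(C2O4)(NCS)(py)]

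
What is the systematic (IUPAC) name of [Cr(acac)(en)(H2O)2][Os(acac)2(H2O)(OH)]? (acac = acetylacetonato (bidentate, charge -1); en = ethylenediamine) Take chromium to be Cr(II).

Both ions are complex: the cation is named first with the plain metal name, the anion second with the -ate form; each ion's ligands are alphabetised independently.
Cr is given as +2; the cation's ligand charges sum to -1, so the complex cation is 1+.
A 1:1 salt means the anion carries the equal and opposite charge, 1−.
Anion: ligand charges sum to -3; for the ion to be 1−, Os = +2.

(acetylacetonato)diaqua(ethylenediamine)chromium(II) bis(acetylacetonato)aquahydroxoosmate(II)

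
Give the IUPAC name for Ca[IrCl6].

calcium hexachloroiridate(IV)

The 1 calcium counter-ion carries a total charge of +2, so each complex ion is 2−.
Ligand charges: 6×chloro (-1 each); total -6. So Ir + (-6) = 2−, giving Ir = +4.
The complex ion is anionic, so iridium takes the -ate form iridate(IV).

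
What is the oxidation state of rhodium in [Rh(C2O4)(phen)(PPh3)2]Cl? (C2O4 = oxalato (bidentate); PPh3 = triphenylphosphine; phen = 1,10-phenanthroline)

1 chloride outside the brackets (-1 each) → the complex ion is 1+.
Ligand charges: 1×C2O4 = -2; 2×PPh3 neutral; 1×phen neutral; sum -2.
Rh + (-2) = 1+ ⇒ Rh is +3.

+3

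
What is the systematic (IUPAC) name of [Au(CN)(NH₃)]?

amminecyanogold(I)

There is no counter-ion, so the complex is neutral overall.
Ligand charges: 1×cyano (-1 each), 1×ammine (neutral); total -1. So Au + (-1) = 0, giving Au = +1.
Ligands are named alphabetically: ammine before cyano.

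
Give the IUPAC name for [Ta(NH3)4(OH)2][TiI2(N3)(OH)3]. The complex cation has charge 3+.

The complex cation is given as 3+; its ligand charges sum to -2, so Ta = +5.
A 1:1 salt means the anion carries the equal and opposite charge, 3−.
Anion: ligand charges sum to -6; for the ion to be 3−, Ti = +3.

tetraamminedihydroxotantalum(V) azidotrihydroxodiiodotitanate(III)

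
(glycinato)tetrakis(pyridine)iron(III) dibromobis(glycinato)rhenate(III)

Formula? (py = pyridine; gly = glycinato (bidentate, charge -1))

Cation [Fe…]: ligand charges -1, Fe(III) ⇒ ion charge 2+.
Anion [Re…]: ligand charges -4, Re(III) ⇒ ion charge 1−.
One 2+ cation requires 2 of the 1− anion.

[Fe(gly)(py)4][ReBr2(gly)2]2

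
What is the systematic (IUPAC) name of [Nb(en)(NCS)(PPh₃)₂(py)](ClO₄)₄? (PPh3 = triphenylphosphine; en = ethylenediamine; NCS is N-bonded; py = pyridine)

The 4 perchlorate counter-ions carry a total charge of -4, so each complex ion is 4+.
Ligand charges: 2×triphenylphosphine (neutral), 1×ethylenediamine (neutral), 1×isothiocyanato (-1 each), 1×pyridine (neutral); total -1. So Nb + (-1) = 4+, giving Nb = +5.
Ligands are named alphabetically: ethylenediamine before isothiocyanato before pyridine before triphenylphosphine.

(ethylenediamine)isothiocyanato(pyridine)bis(triphenylphosphine)niobium(V) perchlorate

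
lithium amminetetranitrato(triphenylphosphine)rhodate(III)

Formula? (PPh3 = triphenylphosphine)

Li[Rh(NH3)(NO3)4(PPh3)]

Ligands: 4 nitrato (NO3, -1), 1 ammine (NH3, neutral), 1 triphenylphosphine (PPh3, neutral). Ligand charge sum = -4.
Charge balance with lithium (+1) requires 1 complex ion per 1 lithium.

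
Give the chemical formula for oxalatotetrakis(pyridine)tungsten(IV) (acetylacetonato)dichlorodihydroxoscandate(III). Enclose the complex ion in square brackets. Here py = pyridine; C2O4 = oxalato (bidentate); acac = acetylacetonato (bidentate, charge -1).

[W(C2O4)(py)4][Sc(acac)Cl2(OH)2]

Cation [W…]: ligand charges -2, W(IV) ⇒ ion charge 2+.
Anion [Sc…]: ligand charges -5, Sc(III) ⇒ ion charge 2−.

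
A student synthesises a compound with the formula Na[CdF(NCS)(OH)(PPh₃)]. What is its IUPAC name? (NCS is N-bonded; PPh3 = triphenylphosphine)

sodium fluorohydroxoisothiocyanato(triphenylphosphine)cadmate(II)

The 1 sodium counter-ion carries a total charge of +1, so each complex ion is 1−.
Ligand charges: 1×hydroxo (-1 each), 1×isothiocyanato (-1 each), 1×fluoro (-1 each), 1×triphenylphosphine (neutral); total -3. So Cd + (-3) = 1−, giving Cd = +2.
The complex ion is anionic, so cadmium takes the -ate form cadmate(II).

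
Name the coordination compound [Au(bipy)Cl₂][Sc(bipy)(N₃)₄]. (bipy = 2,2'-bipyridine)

(2,2'-bipyridine)dichlorogold(III) tetraazido(2,2'-bipyridine)scandate(III)

Both ions are complex: the cation is named first with the plain metal name, the anion second with the -ate form; each ion's ligands are alphabetised independently.
Scandium is always +3 in its complexes; the anion's ligand charges sum to -4, so the complex anion is 1−.
A 1:1 salt means the cation carries the equal and opposite charge, 1+.
Cation: ligand charges sum to -2; for the ion to be 1+, Au = +3.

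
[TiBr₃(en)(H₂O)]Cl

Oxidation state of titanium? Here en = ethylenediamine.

1 chloride outside the brackets (-1 each) → the complex ion is 1+.
Ligand charges: 1×en neutral; 1×H2O neutral; 3×Br = -3; sum -3.
Ti + (-3) = 1+ ⇒ Ti is +4.

+4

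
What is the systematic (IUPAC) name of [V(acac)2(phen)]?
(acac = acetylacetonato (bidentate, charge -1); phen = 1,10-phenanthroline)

There is no counter-ion, so the complex is neutral overall.
Ligand charges: 2×acetylacetonato (-1 each), 1×1,10-phenanthroline (neutral); total -2. So V + (-2) = 0, giving V = +2.
Ligands are named alphabetically: acetylacetonato before phenanthroline.

bis(acetylacetonato)(1,10-phenanthroline)vanadium(II)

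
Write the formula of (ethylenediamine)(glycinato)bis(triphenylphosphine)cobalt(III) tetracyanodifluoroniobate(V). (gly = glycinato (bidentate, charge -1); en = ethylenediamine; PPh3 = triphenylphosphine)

Cation [Co…]: ligand charges -1, Co(III) ⇒ ion charge 2+.
Anion [Nb…]: ligand charges -6, Nb(V) ⇒ ion charge 1−.
One 2+ cation requires 2 of the 1− anion.

[Co(en)(gly)(PPh3)2][Nb(CN)4F2]2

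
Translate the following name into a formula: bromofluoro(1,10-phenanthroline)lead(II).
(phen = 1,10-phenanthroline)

[PbBrF(phen)]

Ligands: 1 fluoro (F, -1), 1 1,10-phenanthroline (phen, neutral), 1 bromo (Br, -1). Ligand charge sum = -2.
With Pb in oxidation state +2, the complex ion is [Pb...].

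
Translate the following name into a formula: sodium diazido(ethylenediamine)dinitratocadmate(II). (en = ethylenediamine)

Na2[Cd(en)(N3)2(NO3)2]

Ligands: 2 azido (N3, -1), 1 ethylenediamine (en, neutral), 2 nitrato (NO3, -1). Ligand charge sum = -4.
Charge balance with sodium (+1) requires 1 complex ion per 2 sodium.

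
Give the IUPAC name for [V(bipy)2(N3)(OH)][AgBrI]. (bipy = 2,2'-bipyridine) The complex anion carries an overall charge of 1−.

azidobis(2,2'-bipyridine)hydroxovanadium(III) bromoiodoargentate(I)

The complex anion is given as 1−; its ligand charges sum to -2, so Ag = +1.
A 1:1 salt means the cation carries the equal and opposite charge, 1+.
Cation: ligand charges sum to -2; for the ion to be 1+, V = +3.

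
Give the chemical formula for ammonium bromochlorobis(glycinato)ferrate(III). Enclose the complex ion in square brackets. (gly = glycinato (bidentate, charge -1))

Ligands: 1 bromo (Br, -1), 1 chloro (Cl, -1), 2 glycinato (gly, -1). Ligand charge sum = -4.
With Fe in oxidation state +3, the complex ion is [Fe...]^1−.
Charge balance with ammonium (+1) requires 1 complex ion per 1 ammonium.

NH4[FeBrCl(gly)2]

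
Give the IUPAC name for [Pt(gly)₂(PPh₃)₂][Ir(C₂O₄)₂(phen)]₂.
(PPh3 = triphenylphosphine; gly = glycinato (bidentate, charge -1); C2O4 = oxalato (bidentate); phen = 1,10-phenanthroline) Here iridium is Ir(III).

bis(glycinato)bis(triphenylphosphine)platinum(IV) dioxalato(1,10-phenanthroline)iridate(III)

Both ions are complex: the cation is named first with the plain metal name, the anion second with the -ate form; each ion's ligands are alphabetised independently.
Ir is given as +3; the anion's ligand charges sum to -4, so the complex anion is 1−.
With 2 anions per cation, the cation must be 2×1 = 2+.
Cation: ligand charges sum to -2; for the ion to be 2+, Pt = +4.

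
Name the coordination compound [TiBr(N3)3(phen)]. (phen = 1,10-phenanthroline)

There is no counter-ion, so the complex is neutral overall.
Ligand charges: 3×azido (-1 each), 1×bromo (-1 each), 1×1,10-phenanthroline (neutral); total -4. So Ti + (-4) = 0, giving Ti = +4.
Ligands are named alphabetically: azido before bromo before phenanthroline.

triazidobromo(1,10-phenanthroline)titanium(IV)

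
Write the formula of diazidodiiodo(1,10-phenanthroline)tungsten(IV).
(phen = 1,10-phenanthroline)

[WI2(N3)2(phen)]

Ligands: 1 1,10-phenanthroline (phen, neutral), 2 iodo (I, -1), 2 azido (N3, -1). Ligand charge sum = -4.
With W in oxidation state +4, the complex ion is [W...].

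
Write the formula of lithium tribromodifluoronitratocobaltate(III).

Ligands: 3 bromo (Br, -1), 2 fluoro (F, -1), 1 nitrato (NO3, -1). Ligand charge sum = -6.
With Co in oxidation state +3, the complex ion is [Co...]^3−.
Charge balance with lithium (+1) requires 1 complex ion per 3 lithium.

Li3[CoBr3F2(NO3)]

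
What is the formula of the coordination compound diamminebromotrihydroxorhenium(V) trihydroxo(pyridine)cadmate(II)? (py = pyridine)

Cation [Re…]: ligand charges -4, Re(V) ⇒ ion charge 1+.
Anion [Cd…]: ligand charges -3, Cd(II) ⇒ ion charge 1−.
One 1+ cation balances one 1− anion.

[ReBr(NH3)2(OH)3][Cd(OH)3(py)]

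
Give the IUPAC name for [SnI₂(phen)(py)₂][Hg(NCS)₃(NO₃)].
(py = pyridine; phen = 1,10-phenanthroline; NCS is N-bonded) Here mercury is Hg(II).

diiodo(1,10-phenanthroline)bis(pyridine)tin(IV) triisothiocyanatonitratomercurate(II)

Hg is given as +2; the anion's ligand charges sum to -4, so the complex anion is 2−.
A 1:1 salt means the cation carries the equal and opposite charge, 2+.
Cation: ligand charges sum to -2; for the ion to be 2+, Sn = +4.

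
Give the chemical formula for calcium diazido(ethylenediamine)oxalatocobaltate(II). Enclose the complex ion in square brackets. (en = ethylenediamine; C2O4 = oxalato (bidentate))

Ca[Co(C2O4)(en)(N3)2]

Ligands: 2 azido (N3, -1), 1 ethylenediamine (en, neutral), 1 oxalato (C2O4, -2). Ligand charge sum = -4.
With Co in oxidation state +2, the complex ion is [Co...]^2−.
Charge balance with calcium (+2) requires 1 complex ion per 1 calcium.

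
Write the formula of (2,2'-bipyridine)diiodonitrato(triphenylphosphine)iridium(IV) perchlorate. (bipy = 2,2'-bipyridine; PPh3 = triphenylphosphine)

Ligands: 1 nitrato (NO3, -1), 2 iodo (I, -1), 1 2,2'-bipyridine (bipy, neutral), 1 triphenylphosphine (PPh3, neutral). Ligand charge sum = -3.
With Ir in oxidation state +4, the complex ion is [Ir...]^1+.
Charge balance with perchlorate (-1) requires 1 complex ion per 1 perchlorate.

[Ir(bipy)I2(NO3)(PPh3)]ClO4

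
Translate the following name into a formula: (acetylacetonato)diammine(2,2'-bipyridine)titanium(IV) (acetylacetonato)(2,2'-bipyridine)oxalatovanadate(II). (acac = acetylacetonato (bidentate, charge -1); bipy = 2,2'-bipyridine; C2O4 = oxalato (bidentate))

Cation [Ti…]: ligand charges -1, Ti(IV) ⇒ ion charge 3+.
Anion [V…]: ligand charges -3, V(II) ⇒ ion charge 1−.
One 3+ cation requires 3 of the 1− anion.

[Ti(acac)(bipy)(NH3)2][V(acac)(bipy)(C2O4)]3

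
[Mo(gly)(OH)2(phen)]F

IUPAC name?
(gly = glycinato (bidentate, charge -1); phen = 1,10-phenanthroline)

(glycinato)dihydroxo(1,10-phenanthroline)molybdenum(IV) fluoride

The 1 fluoride counter-ion carries a total charge of -1, so each complex ion is 1+.
Ligand charges: 2×hydroxo (-1 each), 1×glycinato (-1 each), 1×1,10-phenanthroline (neutral); total -3. So Mo + (-3) = 1+, giving Mo = +4.
Ligands are named alphabetically: glycinato before hydroxo before phenanthroline.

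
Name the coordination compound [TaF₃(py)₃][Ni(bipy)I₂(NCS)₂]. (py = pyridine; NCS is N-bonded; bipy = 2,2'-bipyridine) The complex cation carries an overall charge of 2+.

Both ions are complex: the cation is named first with the plain metal name, the anion second with the -ate form; each ion's ligands are alphabetised independently.
The complex cation is given as 2+; its ligand charges sum to -3, so Ta = +5.
A 1:1 salt means the anion carries the equal and opposite charge, 2−.
Anion: ligand charges sum to -4; for the ion to be 2−, Ni = +2.

trifluorotris(pyridine)tantalum(V) (2,2'-bipyridine)diiododiisothiocyanatonickelate(II)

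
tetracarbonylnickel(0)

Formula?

[Ni(CO)4]

Ligands: 4 carbonyl (CO, neutral). Ligand charge sum = 0.
With Ni in oxidation state 0, the complex ion is [Ni...].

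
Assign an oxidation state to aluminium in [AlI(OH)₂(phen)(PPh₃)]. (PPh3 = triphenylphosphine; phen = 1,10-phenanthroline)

+3

No counter-ion: the bracketed complex is neutral.
Ligand charges: 1×PPh3 neutral; 1×I = -1; 1×phen neutral; 2×OH = -2; sum -3.
Al + (-3) = 0 ⇒ Al is +3.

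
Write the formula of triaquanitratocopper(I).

[Cu(H2O)3(NO3)]

Ligands: 3 aqua (H2O, neutral), 1 nitrato (NO3, -1). Ligand charge sum = -1.
With Cu in oxidation state +1, the complex ion is [Cu...].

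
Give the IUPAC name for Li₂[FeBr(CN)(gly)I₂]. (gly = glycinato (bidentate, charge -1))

lithium bromocyano(glycinato)diiodoferrate(III)

The 2 lithium counter-ions carry a total charge of +2, so each complex ion is 2−.
Ligand charges: 1×cyano (-1 each), 1×bromo (-1 each), 1×glycinato (-1 each), 2×iodo (-1 each); total -5. So Fe + (-5) = 2−, giving Fe = +3.
Ligands are named alphabetically: bromo before cyano before glycinato before iodo.
The complex ion is anionic, so iron takes the -ate form ferrate(III).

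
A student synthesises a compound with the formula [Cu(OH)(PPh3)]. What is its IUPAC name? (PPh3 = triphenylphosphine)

There is no counter-ion, so the complex is neutral overall.
Ligand charges: 1×hydroxo (-1 each), 1×triphenylphosphine (neutral); total -1. So Cu + (-1) = 0, giving Cu = +1.
Ligands are named alphabetically: hydroxo before triphenylphosphine.

hydroxo(triphenylphosphine)copper(I)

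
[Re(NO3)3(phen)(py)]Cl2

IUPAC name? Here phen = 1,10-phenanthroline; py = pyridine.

The 2 chloride counter-ions carry a total charge of -2, so each complex ion is 2+.
Ligand charges: 1×1,10-phenanthroline (neutral), 3×nitrato (-1 each), 1×pyridine (neutral); total -3. So Re + (-3) = 2+, giving Re = +5.
Ligands are named alphabetically: nitrato before phenanthroline before pyridine.

trinitrato(1,10-phenanthroline)(pyridine)rhenium(V) chloride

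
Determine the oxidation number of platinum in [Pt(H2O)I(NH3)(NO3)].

+2

No counter-ion: the bracketed complex is neutral.
Ligand charges: 1×NH3 neutral; 1×H2O neutral; 1×NO3 = -1; 1×I = -1; sum -2.
Pt + (-2) = 0 ⇒ Pt is +2.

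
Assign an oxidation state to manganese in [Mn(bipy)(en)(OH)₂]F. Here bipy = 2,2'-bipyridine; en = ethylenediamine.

1 fluoride outside the brackets (-1 each) → the complex ion is 1+.
Ligand charges: 2×OH = -2; 1×bipy neutral; 1×en neutral; sum -2.
Mn + (-2) = 1+ ⇒ Mn is +3.

+3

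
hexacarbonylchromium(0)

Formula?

[Cr(CO)6]

Ligands: 6 carbonyl (CO, neutral). Ligand charge sum = 0.
With Cr in oxidation state 0, the complex ion is [Cr...].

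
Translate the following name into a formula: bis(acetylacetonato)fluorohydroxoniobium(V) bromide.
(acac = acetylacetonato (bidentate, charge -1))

Ligands: 1 fluoro (F, -1), 1 hydroxo (OH, -1), 2 acetylacetonato (acac, -1). Ligand charge sum = -4.
With Nb in oxidation state +5, the complex ion is [Nb...]^1+.
Charge balance with bromide (-1) requires 1 complex ion per 1 bromide.

[Nb(acac)2F(OH)]Br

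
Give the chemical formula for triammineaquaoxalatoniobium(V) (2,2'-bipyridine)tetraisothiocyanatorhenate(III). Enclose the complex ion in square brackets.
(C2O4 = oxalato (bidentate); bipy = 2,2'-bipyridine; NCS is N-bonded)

Cation [Nb…]: ligand charges -2, Nb(V) ⇒ ion charge 3+.
Anion [Re…]: ligand charges -4, Re(III) ⇒ ion charge 1−.
One 3+ cation requires 3 of the 1− anion.

[Nb(C2O4)(H2O)(NH3)3][Re(bipy)(NCS)4]3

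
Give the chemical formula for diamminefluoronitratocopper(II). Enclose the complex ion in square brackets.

[CuF(NH3)2(NO3)]

Ligands: 2 ammine (NH3, neutral), 1 fluoro (F, -1), 1 nitrato (NO3, -1). Ligand charge sum = -2.
With Cu in oxidation state +2, the complex ion is [Cu...].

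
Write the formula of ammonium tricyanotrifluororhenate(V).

Ligands: 3 cyano (CN, -1), 3 fluoro (F, -1). Ligand charge sum = -6.
Charge balance with ammonium (+1) requires 1 complex ion per 1 ammonium.

NH4[Re(CN)3F3]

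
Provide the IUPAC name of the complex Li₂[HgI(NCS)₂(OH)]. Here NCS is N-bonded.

lithium hydroxoiododiisothiocyanatomercurate(II)

The 2 lithium counter-ions carry a total charge of +2, so each complex ion is 2−.
Ligand charges: 1×hydroxo (-1 each), 2×isothiocyanato (-1 each), 1×iodo (-1 each); total -4. So Hg + (-4) = 2−, giving Hg = +2.
Ligands are named alphabetically: hydroxo before iodo before isothiocyanato.
The complex ion is anionic, so mercury takes the -ate form mercurate(II).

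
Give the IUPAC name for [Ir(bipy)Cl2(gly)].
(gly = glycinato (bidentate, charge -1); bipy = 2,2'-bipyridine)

There is no counter-ion, so the complex is neutral overall.
Ligand charges: 2×chloro (-1 each), 1×glycinato (-1 each), 1×2,2'-bipyridine (neutral); total -3. So Ir + (-3) = 0, giving Ir = +3.
Ligands are named alphabetically: bipyridine before chloro before glycinato.

(2,2'-bipyridine)dichloro(glycinato)iridium(III)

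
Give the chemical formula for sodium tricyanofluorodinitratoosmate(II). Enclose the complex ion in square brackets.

Na4[Os(CN)3F(NO3)2]

Ligands: 1 fluoro (F, -1), 3 cyano (CN, -1), 2 nitrato (NO3, -1). Ligand charge sum = -6.
With Os in oxidation state +2, the complex ion is [Os...]^4−.
Charge balance with sodium (+1) requires 1 complex ion per 4 sodium.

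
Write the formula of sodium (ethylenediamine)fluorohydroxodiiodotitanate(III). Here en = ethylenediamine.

Na[Ti(en)FI2(OH)]

Ligands: 1 hydroxo (OH, -1), 1 fluoro (F, -1), 2 iodo (I, -1), 1 ethylenediamine (en, neutral). Ligand charge sum = -4.
With Ti in oxidation state +3, the complex ion is [Ti...]^1−.
Charge balance with sodium (+1) requires 1 complex ion per 1 sodium.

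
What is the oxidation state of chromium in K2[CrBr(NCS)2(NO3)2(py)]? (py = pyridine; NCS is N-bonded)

2 potassium outside the brackets (+1 each) → the complex ion is 2−.
Ligand charges: 1×py neutral; 2×NCS = -2; 2×NO3 = -2; 1×Br = -1; sum -5.
Cr + (-5) = 2− ⇒ Cr is +3.

+3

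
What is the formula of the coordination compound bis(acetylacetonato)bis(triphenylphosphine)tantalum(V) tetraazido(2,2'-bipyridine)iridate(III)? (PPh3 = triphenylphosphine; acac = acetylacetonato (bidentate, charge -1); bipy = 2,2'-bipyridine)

[Ta(acac)2(PPh3)2][Ir(bipy)(N3)4]3

Cation [Ta…]: ligand charges -2, Ta(V) ⇒ ion charge 3+.
Anion [Ir…]: ligand charges -4, Ir(III) ⇒ ion charge 1−.
One 3+ cation requires 3 of the 1− anion.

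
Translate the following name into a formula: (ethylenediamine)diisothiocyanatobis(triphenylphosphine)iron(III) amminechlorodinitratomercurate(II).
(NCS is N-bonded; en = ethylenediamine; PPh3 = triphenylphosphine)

[Fe(en)(NCS)2(PPh3)2][HgCl(NH3)(NO3)2]

Cation [Fe…]: ligand charges -2, Fe(III) ⇒ ion charge 1+.
Anion [Hg…]: ligand charges -3, Hg(II) ⇒ ion charge 1−.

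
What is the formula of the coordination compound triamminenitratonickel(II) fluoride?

Ligands: 3 ammine (NH3, neutral), 1 nitrato (NO3, -1). Ligand charge sum = -1.
Charge balance with fluoride (-1) requires 1 complex ion per 1 fluoride.

[Ni(NH3)3(NO3)]F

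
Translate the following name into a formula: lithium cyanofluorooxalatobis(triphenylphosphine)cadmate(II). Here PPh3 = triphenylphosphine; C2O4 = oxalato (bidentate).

Li2[Cd(C2O4)(CN)F(PPh3)2]

Ligands: 1 cyano (CN, -1), 1 fluoro (F, -1), 2 triphenylphosphine (PPh3, neutral), 1 oxalato (C2O4, -2). Ligand charge sum = -4.
Charge balance with lithium (+1) requires 1 complex ion per 2 lithium.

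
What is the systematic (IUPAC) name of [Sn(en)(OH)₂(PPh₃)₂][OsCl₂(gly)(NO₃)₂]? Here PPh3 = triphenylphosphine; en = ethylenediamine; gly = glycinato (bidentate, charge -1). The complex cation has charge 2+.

(ethylenediamine)dihydroxobis(triphenylphosphine)tin(IV) dichloro(glycinato)dinitratoosmate(III)

The complex cation is given as 2+; its ligand charges sum to -2, so Sn = +4.
A 1:1 salt means the anion carries the equal and opposite charge, 2−.
Anion: ligand charges sum to -5; for the ion to be 2−, Os = +3.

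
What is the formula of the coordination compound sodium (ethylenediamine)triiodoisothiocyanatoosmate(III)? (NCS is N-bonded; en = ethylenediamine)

Ligands: 1 isothiocyanato (NCS, -1), 3 iodo (I, -1), 1 ethylenediamine (en, neutral). Ligand charge sum = -4.
With Os in oxidation state +3, the complex ion is [Os...]^1−.
Charge balance with sodium (+1) requires 1 complex ion per 1 sodium.

Na[Os(en)I3(NCS)]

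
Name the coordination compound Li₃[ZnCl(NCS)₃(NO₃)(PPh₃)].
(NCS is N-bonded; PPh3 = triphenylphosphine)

lithium chlorotriisothiocyanatonitrato(triphenylphosphine)zincate(II)

The 3 lithium counter-ions carry a total charge of +3, so each complex ion is 3−.
Ligand charges: 1×chloro (-1 each), 3×isothiocyanato (-1 each), 1×nitrato (-1 each), 1×triphenylphosphine (neutral); total -5. So Zn + (-5) = 3−, giving Zn = +2.
The complex ion is anionic, so zinc takes the -ate form zincate(II).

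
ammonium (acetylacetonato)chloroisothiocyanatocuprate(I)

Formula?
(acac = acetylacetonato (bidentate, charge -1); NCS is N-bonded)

Ligands: 1 acetylacetonato (acac, -1), 1 isothiocyanato (NCS, -1), 1 chloro (Cl, -1). Ligand charge sum = -3.
With Cu in oxidation state +1, the complex ion is [Cu...]^2−.
Charge balance with ammonium (+1) requires 1 complex ion per 2 ammonium.

(NH4)2[Cu(acac)Cl(NCS)]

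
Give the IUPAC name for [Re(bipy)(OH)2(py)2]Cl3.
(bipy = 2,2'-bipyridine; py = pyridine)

The 3 chloride counter-ions carry a total charge of -3, so each complex ion is 3+.
Ligand charges: 1×2,2'-bipyridine (neutral), 2×hydroxo (-1 each), 2×pyridine (neutral); total -2. So Re + (-2) = 3+, giving Re = +5.
Ligands are named alphabetically: bipyridine before hydroxo before pyridine.

(2,2'-bipyridine)dihydroxobis(pyridine)rhenium(V) chloride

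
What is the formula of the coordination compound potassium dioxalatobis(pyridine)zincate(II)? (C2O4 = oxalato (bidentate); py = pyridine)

K2[Zn(C2O4)2(py)2]

Ligands: 2 oxalato (C2O4, -2), 2 pyridine (py, neutral). Ligand charge sum = -4.
Charge balance with potassium (+1) requires 1 complex ion per 2 potassium.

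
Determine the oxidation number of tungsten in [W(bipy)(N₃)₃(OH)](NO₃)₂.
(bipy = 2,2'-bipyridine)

+6

2 nitrate outside the brackets (-1 each) → the complex ion is 2+.
Ligand charges: 1×OH = -1; 1×bipy neutral; 3×N3 = -3; sum -4.
W + (-4) = 2+ ⇒ W is +6.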